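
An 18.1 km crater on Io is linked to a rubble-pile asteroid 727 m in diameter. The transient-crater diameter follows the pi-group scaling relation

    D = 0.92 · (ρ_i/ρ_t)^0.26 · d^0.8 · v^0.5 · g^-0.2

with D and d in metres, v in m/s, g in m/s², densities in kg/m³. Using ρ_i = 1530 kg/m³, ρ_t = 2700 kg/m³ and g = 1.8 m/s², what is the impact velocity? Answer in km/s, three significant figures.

Rearranging for v: v = [D / (0.92 · (1530/2700)^0.26 · 727^0.8 · 1.8^-0.2)]^(1/0.5).
D = 18100 m.
(1530/2700)^0.26 = 0.8627
727^0.8 = 194.6
1.8^-0.2 = 0.8891
Denominator = 0.92 × 0.8627 × 194.6 × 0.8891 = 137.3
D / 137.3 = 18100 / 137.3 = 131.8
v = 131.8^(1/0.5) = 131.8^2 = 17371 m/s

v ≈ 17.4 km/s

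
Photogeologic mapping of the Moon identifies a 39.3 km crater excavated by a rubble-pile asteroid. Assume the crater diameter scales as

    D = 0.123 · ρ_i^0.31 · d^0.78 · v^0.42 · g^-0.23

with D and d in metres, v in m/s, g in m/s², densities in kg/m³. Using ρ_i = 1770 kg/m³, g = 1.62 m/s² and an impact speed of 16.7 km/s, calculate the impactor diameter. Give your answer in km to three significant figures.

Rearranging for d: d = [D / (0.123 · 1770^0.31 · 16700^0.42 · 1.62^-0.23)]^(1/0.78).
D = 39300 m.
1770^0.31 = 10.16
16700^0.42 = 59.37
1.62^-0.23 = 0.8950
Denominator = 0.123 × 10.16 × 59.37 × 0.8950 = 66.40
D / 66.40 = 39300 / 66.40 = 591.9
d = 591.9^(1/0.78) = 591.9^1.2821 = 3583 m

d ≈ 3.58 km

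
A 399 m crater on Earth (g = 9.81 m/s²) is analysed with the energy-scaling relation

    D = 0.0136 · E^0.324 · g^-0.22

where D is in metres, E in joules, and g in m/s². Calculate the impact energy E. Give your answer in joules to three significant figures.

E ≈ 2.90 × 10^14 J

Rearranging: E = [D / (0.0136 · g^-0.22)]^(1/0.324).
g^-0.22 = 9.81^-0.22 = 0.6051
D / (0.0136 × 0.6051) = 399 / (8.229 × 10^-3) = 4.849 × 10^4
E = (4.849 × 10^4)^3.0864 = 2.896 × 10^14 J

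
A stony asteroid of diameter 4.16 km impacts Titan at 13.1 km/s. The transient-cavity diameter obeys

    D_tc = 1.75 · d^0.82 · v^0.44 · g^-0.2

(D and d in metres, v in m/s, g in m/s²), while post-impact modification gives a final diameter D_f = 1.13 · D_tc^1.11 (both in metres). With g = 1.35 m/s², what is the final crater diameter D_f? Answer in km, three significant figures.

D_f ≈ 397 km

In SI: d = 4160 m, v = 13100 m/s.
d^0.82 = 4160^0.82 = 928.2
v^0.44 = 13100^0.44 = 64.80
g^-0.2 = 1.35^-0.2 = 0.9417
D_tc = 1.75 × 928.2 × 64.80 × 0.9417 = 99120 m
D_f = 1.13 × (99120)^1.11 = 3.970 × 10^5 m
     = 397.0 km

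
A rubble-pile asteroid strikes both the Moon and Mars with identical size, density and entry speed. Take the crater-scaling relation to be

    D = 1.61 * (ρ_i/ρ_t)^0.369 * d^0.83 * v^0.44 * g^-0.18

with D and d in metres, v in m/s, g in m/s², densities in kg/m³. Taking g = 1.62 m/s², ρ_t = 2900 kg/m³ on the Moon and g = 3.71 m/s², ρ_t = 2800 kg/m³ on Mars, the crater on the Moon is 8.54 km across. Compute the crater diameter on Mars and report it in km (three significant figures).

D ≈ 7.45 km

The impactor-only factors (d, v, ρ_i) cancel in the ratio, leaving D_Mars/D_Moon = (g_Mars/g_Moon)^-0.18 · (ρ_t,Moon/ρ_t,Mars)^0.369.
(3.71/1.62)^-0.18 = 2.290^-0.18 = 0.8614
(2900/2800)^0.369 = 1.036^0.369 = 1.013
Ratio = 0.8614 × 1.013 = 0.8726
D_Mars = 0.8726 × 8.54 km = 7.45 km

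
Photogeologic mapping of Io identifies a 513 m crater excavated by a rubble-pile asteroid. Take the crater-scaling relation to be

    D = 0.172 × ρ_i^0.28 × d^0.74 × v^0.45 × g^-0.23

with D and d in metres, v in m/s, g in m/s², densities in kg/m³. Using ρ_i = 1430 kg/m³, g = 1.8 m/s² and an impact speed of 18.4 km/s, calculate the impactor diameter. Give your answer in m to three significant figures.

Rearranging for d: d = [D / (0.172 · 1430^0.28 · 18400^0.45 · 1.8^-0.23)]^(1/0.74).
1430^0.28 = 7.647
18400^0.45 = 83.02
1.8^-0.23 = 0.8735
Denominator = 0.172 × 7.647 × 83.02 × 0.8735 = 95.38
D / 95.38 = 513 / 95.38 = 5.378
d = 5.378^(1/0.74) = 5.378^1.3514 = 9.713 m

d ≈ 9.71 m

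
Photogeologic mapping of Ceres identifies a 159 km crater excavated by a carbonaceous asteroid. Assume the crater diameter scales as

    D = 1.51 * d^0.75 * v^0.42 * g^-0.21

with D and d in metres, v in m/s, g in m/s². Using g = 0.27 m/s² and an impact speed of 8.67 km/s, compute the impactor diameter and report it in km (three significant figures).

d ≈ 21.5 km

Rearranging for d: d = [D / (1.51 · 8670^0.42 · 0.27^-0.21)]^(1/0.75).
D = 159000 m.
8670^0.42 = 45.08
0.27^-0.21 = 1.316
Denominator = 1.51 × 45.08 × 1.316 = 89.58
D / 89.58 = 159000 / 89.58 = 1775
d = 1775^(1/0.75) = 1775^1.3333 = 21486 m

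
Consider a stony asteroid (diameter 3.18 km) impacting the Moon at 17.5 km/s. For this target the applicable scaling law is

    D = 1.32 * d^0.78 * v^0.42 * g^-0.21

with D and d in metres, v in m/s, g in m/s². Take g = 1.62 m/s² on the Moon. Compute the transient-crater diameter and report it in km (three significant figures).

D ≈ 39.0 km

In SI units: d = 3180 m, v = 17500 m/s.
d^0.78 = 3180^0.78 = 539.4
v^0.42 = 17500^0.42 = 60.54
g^-0.21 = 1.62^-0.21 = 0.9037
D = 1.32 × 539.4 × 60.54 × 0.9037 = 38954 m
   = 38.95 km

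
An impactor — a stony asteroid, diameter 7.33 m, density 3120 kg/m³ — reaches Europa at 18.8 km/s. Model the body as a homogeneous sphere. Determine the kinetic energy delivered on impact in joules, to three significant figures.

E ≈ 1.14 × 10^14 J

v = 18800 m/s.
Mass m = (π/6) ρ d³ = (π/6) × 3120 × (7.33)³ = 6.434 × 10^5 kg
E = ½ m v² = 0.5 × 6.434 × 10^5 × (18800)² = 1.137 × 10^14 J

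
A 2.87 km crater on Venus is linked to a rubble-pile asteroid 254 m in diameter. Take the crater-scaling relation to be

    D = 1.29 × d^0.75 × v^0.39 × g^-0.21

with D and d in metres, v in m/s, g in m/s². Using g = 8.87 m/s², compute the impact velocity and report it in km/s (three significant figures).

Rearranging for v: v = [D / (1.29 · 254^0.75 · 8.87^-0.21)]^(1/0.39).
D = 2870 m.
254^0.75 = 63.62
8.87^-0.21 = 0.6323
Denominator = 1.29 × 63.62 × 0.6323 = 51.89
D / 51.89 = 2870 / 51.89 = 55.31
v = 55.31^(1/0.39) = 55.31^2.5641 = 29425 m/s

v ≈ 29.4 km/s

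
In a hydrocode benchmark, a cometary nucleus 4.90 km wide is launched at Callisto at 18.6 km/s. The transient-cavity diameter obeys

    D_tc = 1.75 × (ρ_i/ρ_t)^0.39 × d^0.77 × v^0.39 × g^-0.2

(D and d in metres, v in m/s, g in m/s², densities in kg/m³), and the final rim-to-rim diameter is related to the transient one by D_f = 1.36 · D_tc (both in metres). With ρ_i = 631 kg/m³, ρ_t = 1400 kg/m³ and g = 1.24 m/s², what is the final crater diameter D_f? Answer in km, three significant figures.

D_f ≈ 53.6 km

In SI: d = 4900 m, v = 18600 m/s.
(ρ_i/ρ_t)^0.39 = (631/1400)^0.39 = 0.7329
d^0.77 = 4900^0.77 = 694.1
v^0.39 = 18600^0.39 = 46.25
g^-0.2 = 1.24^-0.2 = 0.9579
D_tc = 1.75 × 0.7329 × 694.1 × 46.25 × 0.9579 = 39440 m
D_f = 1.36 × 39440 = 53638 m
     = 53.64 km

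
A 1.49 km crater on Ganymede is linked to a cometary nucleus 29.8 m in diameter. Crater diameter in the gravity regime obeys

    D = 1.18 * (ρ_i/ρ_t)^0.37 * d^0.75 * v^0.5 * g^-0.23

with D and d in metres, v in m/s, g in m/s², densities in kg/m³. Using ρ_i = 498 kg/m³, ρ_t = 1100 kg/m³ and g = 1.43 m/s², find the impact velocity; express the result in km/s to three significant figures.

v ≈ 20.8 km/s

Rearranging for v: v = [D / (1.18 · (498/1100)^0.37 · 29.8^0.75 · 1.43^-0.23)]^(1/0.5).
D = 1490 m.
(498/1100)^0.37 = 0.7459
29.8^0.75 = 12.75
1.43^-0.23 = 0.9210
Denominator = 1.18 × 0.7459 × 12.75 × 0.9210 = 10.34
D / 10.34 = 1490 / 10.34 = 144.1
v = 144.1^(1/0.5) = 144.1^2 = 20765 m/s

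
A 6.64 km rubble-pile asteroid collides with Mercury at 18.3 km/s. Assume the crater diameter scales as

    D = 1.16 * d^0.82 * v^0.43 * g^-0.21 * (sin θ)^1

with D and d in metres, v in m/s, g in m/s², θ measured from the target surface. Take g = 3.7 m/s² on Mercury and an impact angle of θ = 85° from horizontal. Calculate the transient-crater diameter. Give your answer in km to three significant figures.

D ≈ 81.4 km

In SI units: d = 6640 m, v = 18300 m/s.
d^0.82 = 6640^0.82 = 1362
v^0.43 = 18300^0.43 = 68.05
g^-0.21 = 3.7^-0.21 = 0.7598
(sin 85°)^1 = 0.9962^1 = 0.9962
D = 1.16 × 1362 × 68.05 × 0.7598 × 0.9962 = 81378 m
   = 81.38 km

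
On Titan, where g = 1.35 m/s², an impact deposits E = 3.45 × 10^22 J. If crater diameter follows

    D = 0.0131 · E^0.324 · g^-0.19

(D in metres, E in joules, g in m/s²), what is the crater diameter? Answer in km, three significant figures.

E^0.324 = (3.45 × 10^22)^0.324 = 2.006 × 10^7
g^-0.19 = 1.35^-0.19 = 0.9446
D = 0.0131 × 2.006 × 10^7 × 0.9446 = 2.482 × 10^5 m
   = 248.2 km

D ≈ 248 km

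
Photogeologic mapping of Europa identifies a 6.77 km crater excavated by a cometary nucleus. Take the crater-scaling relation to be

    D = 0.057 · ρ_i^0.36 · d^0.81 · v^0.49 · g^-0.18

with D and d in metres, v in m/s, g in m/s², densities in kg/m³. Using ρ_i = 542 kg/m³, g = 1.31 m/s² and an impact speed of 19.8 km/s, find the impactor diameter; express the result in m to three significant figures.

d ≈ 300 m

Rearranging for d: d = [D / (0.057 · 542^0.36 · 19800^0.49 · 1.31^-0.18)]^(1/0.81).
D = 6770 m.
542^0.36 = 9.644
19800^0.49 = 127.5
1.31^-0.18 = 0.9526
Denominator = 0.057 × 9.644 × 127.5 × 0.9526 = 66.77
D / 66.77 = 6770 / 66.77 = 101.4
d = 101.4^(1/0.81) = 101.4^1.2346 = 299.7 m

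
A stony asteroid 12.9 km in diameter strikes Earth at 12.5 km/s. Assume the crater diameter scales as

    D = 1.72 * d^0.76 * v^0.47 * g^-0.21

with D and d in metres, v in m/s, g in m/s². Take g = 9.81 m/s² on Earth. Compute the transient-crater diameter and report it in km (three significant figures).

D ≈ 119 km

In SI units: d = 12900 m, v = 12500 m/s.
d^0.76 = 12900^0.76 = 1331
v^0.47 = 12500^0.47 = 84.25
g^-0.21 = 9.81^-0.21 = 0.6191
D = 1.72 × 1331 × 84.25 × 0.6191 = 1.194 × 10^5 m
   = 119.4 km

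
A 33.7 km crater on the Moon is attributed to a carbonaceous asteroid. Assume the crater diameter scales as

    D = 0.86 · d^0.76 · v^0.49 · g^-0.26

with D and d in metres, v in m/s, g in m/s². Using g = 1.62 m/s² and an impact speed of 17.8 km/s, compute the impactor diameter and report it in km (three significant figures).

d ≈ 2.37 km

Rearranging for d: d = [D / (0.86 · 17800^0.49 · 1.62^-0.26)]^(1/0.76).
D = 33700 m.
17800^0.49 = 121.0
1.62^-0.26 = 0.8821
Denominator = 0.86 × 121.0 × 0.8821 = 91.79
D / 91.79 = 33700 / 91.79 = 367.1
d = 367.1^(1/0.76) = 367.1^1.3158 = 2370 m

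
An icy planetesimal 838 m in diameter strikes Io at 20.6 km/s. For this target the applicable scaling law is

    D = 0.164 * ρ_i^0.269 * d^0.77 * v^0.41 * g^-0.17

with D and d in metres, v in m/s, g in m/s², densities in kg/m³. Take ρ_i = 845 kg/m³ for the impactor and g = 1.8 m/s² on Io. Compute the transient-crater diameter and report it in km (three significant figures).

In SI units: v = 20600 m/s.
ρ_i^0.269 = 845^0.269 = 6.128
d^0.77 = 838^0.77 = 178.2
v^0.41 = 20600^0.41 = 58.71
g^-0.17 = 1.8^-0.17 = 0.9049
D = 0.164 × 6.128 × 178.2 × 58.71 × 0.9049 = 9514 m
   = 9.514 km

D ≈ 9.51 km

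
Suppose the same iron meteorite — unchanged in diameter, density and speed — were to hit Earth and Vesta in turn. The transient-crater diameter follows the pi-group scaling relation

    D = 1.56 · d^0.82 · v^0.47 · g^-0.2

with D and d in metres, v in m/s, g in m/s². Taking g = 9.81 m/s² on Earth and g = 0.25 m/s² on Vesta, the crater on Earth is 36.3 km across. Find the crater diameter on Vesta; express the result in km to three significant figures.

All impactor-dependent factors cancel in the ratio, leaving D_Vesta/D_Earth = (g_Vesta/g_Earth)^-0.2.
(0.25/9.81)^-0.2 = 0.02548^-0.2 = 2.083
D_Vesta = 2.083 × 36.3 km = 75.6 km

D ≈ 75.6 km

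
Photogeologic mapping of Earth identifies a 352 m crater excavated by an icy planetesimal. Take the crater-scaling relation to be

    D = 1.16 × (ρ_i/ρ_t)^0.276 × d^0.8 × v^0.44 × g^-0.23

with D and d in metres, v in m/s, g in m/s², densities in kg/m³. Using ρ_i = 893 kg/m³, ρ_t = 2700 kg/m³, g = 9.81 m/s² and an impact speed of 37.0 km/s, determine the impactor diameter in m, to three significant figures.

Rearranging for d: d = [D / (1.16 · (893/2700)^0.276 · 37000^0.44 · 9.81^-0.23)]^(1/0.8).
(893/2700)^0.276 = 0.7368
37000^0.44 = 102.3
9.81^-0.23 = 0.5914
Denominator = 1.16 × 0.7368 × 102.3 × 0.5914 = 51.71
D / 51.71 = 352 / 51.71 = 6.807
d = 6.807^(1/0.8) = 6.807^1.25 = 10.99 m

d ≈ 11.0 m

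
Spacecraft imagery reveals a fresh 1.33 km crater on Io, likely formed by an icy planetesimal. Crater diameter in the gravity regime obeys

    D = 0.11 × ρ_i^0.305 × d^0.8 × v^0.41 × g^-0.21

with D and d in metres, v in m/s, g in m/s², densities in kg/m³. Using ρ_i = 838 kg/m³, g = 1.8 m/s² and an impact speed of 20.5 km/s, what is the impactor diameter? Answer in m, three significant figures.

d ≈ 70.1 m

Rearranging for d: d = [D / (0.11 · 838^0.305 · 20500^0.41 · 1.8^-0.21)]^(1/0.8).
D = 1330 m.
838^0.305 = 7.791
20500^0.41 = 58.59
1.8^-0.21 = 0.8839
Denominator = 0.11 × 7.791 × 58.59 × 0.8839 = 44.38
D / 44.38 = 1330 / 44.38 = 29.97
d = 29.97^(1/0.8) = 29.97^1.25 = 70.12 m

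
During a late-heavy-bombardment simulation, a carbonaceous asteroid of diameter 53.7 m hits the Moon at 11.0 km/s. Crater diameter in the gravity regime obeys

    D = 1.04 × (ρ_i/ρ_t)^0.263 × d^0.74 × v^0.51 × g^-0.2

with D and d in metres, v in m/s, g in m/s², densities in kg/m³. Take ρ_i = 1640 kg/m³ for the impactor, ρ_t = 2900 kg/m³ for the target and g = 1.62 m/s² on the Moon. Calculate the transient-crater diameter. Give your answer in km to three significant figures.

D ≈ 1.78 km

In SI units: v = 11000 m/s.
(ρ_i/ρ_t)^0.263 = (1640/2900)^0.263 = 0.8608
d^0.74 = 53.7^0.74 = 19.06
v^0.51 = 11000^0.51 = 115.1
g^-0.2 = 1.62^-0.2 = 0.9080
D = 1.04 × 0.8608 × 19.06 × 115.1 × 0.9080 = 1783 m
   = 1.783 km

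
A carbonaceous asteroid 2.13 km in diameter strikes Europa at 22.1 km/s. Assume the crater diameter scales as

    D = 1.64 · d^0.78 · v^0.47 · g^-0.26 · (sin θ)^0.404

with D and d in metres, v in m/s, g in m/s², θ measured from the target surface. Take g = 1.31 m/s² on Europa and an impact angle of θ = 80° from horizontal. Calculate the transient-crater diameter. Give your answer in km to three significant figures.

In SI units: d = 2130 m, v = 22100 m/s.
d^0.78 = 2130^0.78 = 394.6
v^0.47 = 22100^0.47 = 110.1
g^-0.26 = 1.31^-0.26 = 0.9322
(sin 80°)^0.404 = 0.9848^0.404 = 0.9938
D = 1.64 × 394.6 × 110.1 × 0.9322 × 0.9938 = 66008 m
   = 66.01 km

D ≈ 66.0 km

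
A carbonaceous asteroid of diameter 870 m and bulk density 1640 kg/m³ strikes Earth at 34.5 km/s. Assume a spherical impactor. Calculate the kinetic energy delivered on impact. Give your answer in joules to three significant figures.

v = 34500 m/s.
Mass m = (π/6) ρ d³ = (π/6) × 1640 × (870)³ = 5.655 × 10^11 kg
E = ½ m v² = 0.5 × 5.655 × 10^11 × (34500)² = 3.365 × 10^20 J

E ≈ 3.37 × 10^20 J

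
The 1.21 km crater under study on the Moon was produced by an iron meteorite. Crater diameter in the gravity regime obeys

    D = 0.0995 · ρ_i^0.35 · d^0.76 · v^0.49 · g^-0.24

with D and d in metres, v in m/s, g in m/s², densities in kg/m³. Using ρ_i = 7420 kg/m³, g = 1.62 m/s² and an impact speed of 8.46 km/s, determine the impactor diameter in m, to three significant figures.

Rearranging for d: d = [D / (0.0995 · 7420^0.35 · 8460^0.49 · 1.62^-0.24)]^(1/0.76).
D = 1210 m.
7420^0.35 = 22.63
8460^0.49 = 84.03
1.62^-0.24 = 0.8907
Denominator = 0.0995 × 22.63 × 84.03 × 0.8907 = 168.5
D / 168.5 = 1210 / 168.5 = 7.181
d = 7.181^(1/0.76) = 7.181^1.3158 = 13.38 m

d ≈ 13.4 m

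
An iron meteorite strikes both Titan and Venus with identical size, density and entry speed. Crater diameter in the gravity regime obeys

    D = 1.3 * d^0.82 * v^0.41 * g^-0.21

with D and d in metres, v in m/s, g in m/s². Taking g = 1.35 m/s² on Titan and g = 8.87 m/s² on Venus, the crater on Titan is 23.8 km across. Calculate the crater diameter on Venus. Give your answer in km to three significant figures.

D ≈ 16.0 km

All impactor-dependent factors cancel in the ratio, leaving D_Venus/D_Titan = (g_Venus/g_Titan)^-0.21.
(8.87/1.35)^-0.21 = 6.570^-0.21 = 0.6735
D_Venus = 0.6735 × 23.8 km = 16.0 km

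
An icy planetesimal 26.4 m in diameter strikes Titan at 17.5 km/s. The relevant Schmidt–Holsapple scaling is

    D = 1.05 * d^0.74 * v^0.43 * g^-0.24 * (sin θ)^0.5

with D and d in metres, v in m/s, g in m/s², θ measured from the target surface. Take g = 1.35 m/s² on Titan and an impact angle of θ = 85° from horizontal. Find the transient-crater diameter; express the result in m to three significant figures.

In SI units: v = 17500 m/s.
d^0.74 = 26.4^0.74 = 11.27
v^0.43 = 17500^0.43 = 66.76
g^-0.24 = 1.35^-0.24 = 0.9305
(sin 85°)^0.5 = 0.9962^0.5 = 0.9981
D = 1.05 × 11.27 × 66.76 × 0.9305 × 0.9981 = 733.7 m

D ≈ 734 m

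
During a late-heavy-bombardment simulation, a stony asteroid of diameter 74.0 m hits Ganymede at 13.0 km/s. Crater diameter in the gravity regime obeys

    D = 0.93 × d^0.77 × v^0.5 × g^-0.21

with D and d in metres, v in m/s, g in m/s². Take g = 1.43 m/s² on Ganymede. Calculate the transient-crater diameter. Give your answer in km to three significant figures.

In SI units: v = 13000 m/s.
d^0.77 = 74^0.77 = 27.50
v^0.5 = 13000^0.5 = 114.0
g^-0.21 = 1.43^-0.21 = 0.9276
D = 0.93 × 27.50 × 114.0 × 0.9276 = 2704 m
   = 2.704 km

D ≈ 2.70 km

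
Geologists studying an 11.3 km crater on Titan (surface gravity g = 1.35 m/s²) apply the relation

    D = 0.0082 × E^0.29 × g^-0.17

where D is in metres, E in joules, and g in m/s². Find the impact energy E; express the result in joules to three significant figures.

E ≈ 1.76 × 10^21 J

Rearranging: E = [D / (0.0082 · g^-0.17)]^(1/0.29).
D = 11300 m.
g^-0.17 = 1.35^-0.17 = 0.9503
D / (0.0082 × 0.9503) = 11300 / (7.792 × 10^-3) = 1.450 × 10^6
E = (1.450 × 10^6)^3.4483 = 1.763 × 10^21 J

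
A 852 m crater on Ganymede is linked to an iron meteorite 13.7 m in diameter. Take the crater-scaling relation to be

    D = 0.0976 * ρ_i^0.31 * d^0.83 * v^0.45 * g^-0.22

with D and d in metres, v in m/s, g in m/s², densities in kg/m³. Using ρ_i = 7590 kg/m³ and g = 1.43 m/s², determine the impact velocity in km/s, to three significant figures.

v ≈ 11.6 km/s

Rearranging for v: v = [D / (0.0976 · 7590^0.31 · 13.7^0.83 · 1.43^-0.22)]^(1/0.45).
7590^0.31 = 15.95
13.7^0.83 = 8.780
1.43^-0.22 = 0.9243
Denominator = 0.0976 × 15.95 × 8.780 × 0.9243 = 12.63
D / 12.63 = 852 / 12.63 = 67.46
v = 67.46^(1/0.45) = 67.46^2.2222 = 11601 m/s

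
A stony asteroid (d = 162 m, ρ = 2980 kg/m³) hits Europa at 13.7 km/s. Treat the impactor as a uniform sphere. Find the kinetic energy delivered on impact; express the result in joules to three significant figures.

E ≈ 6.23 × 10^17 J

v = 13700 m/s.
Mass m = (π/6) ρ d³ = (π/6) × 2980 × (162)³ = 6.634 × 10^9 kg
E = ½ m v² = 0.5 × 6.634 × 10^9 × (13700)² = 6.226 × 10^17 J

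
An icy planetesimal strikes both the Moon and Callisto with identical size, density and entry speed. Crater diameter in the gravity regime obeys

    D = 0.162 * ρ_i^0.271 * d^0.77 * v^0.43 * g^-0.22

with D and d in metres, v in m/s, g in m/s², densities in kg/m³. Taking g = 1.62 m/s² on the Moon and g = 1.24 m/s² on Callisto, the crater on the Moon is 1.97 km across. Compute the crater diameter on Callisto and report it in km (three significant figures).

All impactor-dependent factors cancel in the ratio, leaving D_Callisto/D_Moon = (g_Callisto/g_Moon)^-0.22.
(1.24/1.62)^-0.22 = 0.7654^-0.22 = 1.061
D_Callisto = 1.061 × 1.97 km = 2.09 km

D ≈ 2.09 km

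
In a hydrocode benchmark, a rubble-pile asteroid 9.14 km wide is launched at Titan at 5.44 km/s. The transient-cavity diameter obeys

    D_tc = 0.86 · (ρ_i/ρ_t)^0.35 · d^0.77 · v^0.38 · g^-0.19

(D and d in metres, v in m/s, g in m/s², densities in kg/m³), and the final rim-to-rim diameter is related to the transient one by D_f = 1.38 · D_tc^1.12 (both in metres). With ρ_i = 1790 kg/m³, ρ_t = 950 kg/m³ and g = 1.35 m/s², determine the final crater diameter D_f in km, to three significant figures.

In SI: d = 9140 m, v = 5440 m/s.
(ρ_i/ρ_t)^0.35 = (1790/950)^0.35 = 1.248
d^0.77 = 9140^0.77 = 1122
v^0.38 = 5440^0.38 = 26.27
g^-0.19 = 1.35^-0.19 = 0.9446
D_tc = 0.86 × 1.248 × 1122 × 26.27 × 0.9446 = 29880 m
D_f = 1.38 × (29880)^1.12 = 1.420 × 10^5 m
     = 142.0 km

D_f ≈ 142 km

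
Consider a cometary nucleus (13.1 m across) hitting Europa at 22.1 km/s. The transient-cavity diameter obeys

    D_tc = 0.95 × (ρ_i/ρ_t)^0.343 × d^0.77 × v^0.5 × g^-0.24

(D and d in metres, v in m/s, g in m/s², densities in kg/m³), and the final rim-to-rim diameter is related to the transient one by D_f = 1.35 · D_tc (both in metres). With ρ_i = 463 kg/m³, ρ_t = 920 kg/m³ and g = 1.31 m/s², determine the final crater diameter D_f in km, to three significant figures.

D_f ≈ 1.02 km

v = 22100 m/s.
(ρ_i/ρ_t)^0.343 = (463/920)^0.343 = 0.7902
d^0.77 = 13.1^0.77 = 7.249
v^0.5 = 22100^0.5 = 148.7
g^-0.24 = 1.31^-0.24 = 0.9372
D_tc = 0.95 × 0.7902 × 7.249 × 148.7 × 0.9372 = 758.4 m
D_f = 1.35 × 758.4 = 1024 m
     = 1.024 km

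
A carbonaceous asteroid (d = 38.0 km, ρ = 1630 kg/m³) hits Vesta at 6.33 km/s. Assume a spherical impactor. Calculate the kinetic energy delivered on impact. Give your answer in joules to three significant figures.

d = 38000 m; v = 6330 m/s.
Mass m = (π/6) ρ d³ = (π/6) × 1630 × (38000)³ = 4.683 × 10^16 kg
E = ½ m v² = 0.5 × 4.683 × 10^16 × (6330)² = 9.382 × 10^23 J

E ≈ 9.38 × 10^23 J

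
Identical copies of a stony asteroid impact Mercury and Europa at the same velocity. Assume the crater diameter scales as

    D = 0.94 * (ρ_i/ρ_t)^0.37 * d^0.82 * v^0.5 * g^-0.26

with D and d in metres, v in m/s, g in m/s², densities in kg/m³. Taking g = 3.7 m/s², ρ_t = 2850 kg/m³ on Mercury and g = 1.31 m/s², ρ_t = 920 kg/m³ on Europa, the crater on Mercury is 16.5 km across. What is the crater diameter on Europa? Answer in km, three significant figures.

D ≈ 32.8 km

The impactor-only factors (d, v, ρ_i) cancel in the ratio, leaving D_Europa/D_Mercury = (g_Europa/g_Mercury)^-0.26 · (ρ_t,Mercury/ρ_t,Europa)^0.37.
(1.31/3.7)^-0.26 = 0.3541^-0.26 = 1.310
(2850/920)^0.37 = 3.098^0.37 = 1.519
Ratio = 1.310 × 1.519 = 1.990
D_Europa = 1.990 × 16.5 km = 32.8 km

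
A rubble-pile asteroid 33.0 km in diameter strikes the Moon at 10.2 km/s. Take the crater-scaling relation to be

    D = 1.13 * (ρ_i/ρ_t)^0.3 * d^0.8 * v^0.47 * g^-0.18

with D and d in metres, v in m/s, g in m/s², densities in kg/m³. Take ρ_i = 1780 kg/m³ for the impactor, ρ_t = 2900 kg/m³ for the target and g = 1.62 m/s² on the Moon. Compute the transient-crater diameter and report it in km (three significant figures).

D ≈ 282 km

In SI units: d = 33000 m, v = 10200 m/s.
(ρ_i/ρ_t)^0.3 = (1780/2900)^0.3 = 0.8638
d^0.8 = 33000^0.8 = 4119
v^0.47 = 10200^0.47 = 76.57
g^-0.18 = 1.62^-0.18 = 0.9168
D = 1.13 × 0.8638 × 4119 × 76.57 × 0.9168 = 2.822 × 10^5 m
   = 282.2 km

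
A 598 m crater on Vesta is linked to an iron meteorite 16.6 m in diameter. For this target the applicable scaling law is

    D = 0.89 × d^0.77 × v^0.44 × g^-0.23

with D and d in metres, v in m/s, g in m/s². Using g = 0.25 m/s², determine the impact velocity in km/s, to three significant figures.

Rearranging for v: v = [D / (0.89 · 16.6^0.77 · 0.25^-0.23)]^(1/0.44).
16.6^0.77 = 8.699
0.25^-0.23 = 1.376
Denominator = 0.89 × 8.699 × 1.376 = 10.65
D / 10.65 = 598 / 10.65 = 56.15
v = 56.15^(1/0.44) = 56.15^2.2727 = 9457 m/s

v ≈ 9.46 km/s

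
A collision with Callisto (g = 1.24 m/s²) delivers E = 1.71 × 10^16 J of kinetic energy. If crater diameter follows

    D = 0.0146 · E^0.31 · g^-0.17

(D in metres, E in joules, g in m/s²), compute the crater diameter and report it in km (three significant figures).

D ≈ 1.52 km

E^0.31 = (1.71 × 10^16)^0.31 = 1.077 × 10^5
g^-0.17 = 1.24^-0.17 = 0.9641
D = 0.0146 × 1.077 × 10^5 × 0.9641 = 1516 m
   = 1.516 km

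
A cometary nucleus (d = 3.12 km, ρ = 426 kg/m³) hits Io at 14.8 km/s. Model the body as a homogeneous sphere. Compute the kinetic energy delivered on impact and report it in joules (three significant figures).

E ≈ 7.42 × 10^20 J

d = 3120 m; v = 14800 m/s.
Mass m = (π/6) ρ d³ = (π/6) × 426 × (3120)³ = 6.774 × 10^12 kg
E = ½ m v² = 0.5 × 6.774 × 10^12 × (14800)² = 7.419 × 10^20 J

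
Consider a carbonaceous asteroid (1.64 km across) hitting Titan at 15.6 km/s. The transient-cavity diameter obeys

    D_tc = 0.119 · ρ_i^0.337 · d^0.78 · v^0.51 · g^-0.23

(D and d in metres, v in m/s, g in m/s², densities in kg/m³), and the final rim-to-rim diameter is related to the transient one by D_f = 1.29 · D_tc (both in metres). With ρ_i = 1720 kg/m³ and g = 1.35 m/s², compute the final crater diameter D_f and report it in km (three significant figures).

In SI: d = 1640 m, v = 15600 m/s.
ρ_i^0.337 = 1720^0.337 = 12.31
d^0.78 = 1640^0.78 = 321.8
v^0.51 = 15600^0.51 = 137.6
g^-0.23 = 1.35^-0.23 = 0.9333
D_tc = 0.119 × 12.31 × 321.8 × 137.6 × 0.9333 = 60540 m
D_f = 1.29 × 60540 = 78097 m
     = 78.10 km

D_f ≈ 78.1 km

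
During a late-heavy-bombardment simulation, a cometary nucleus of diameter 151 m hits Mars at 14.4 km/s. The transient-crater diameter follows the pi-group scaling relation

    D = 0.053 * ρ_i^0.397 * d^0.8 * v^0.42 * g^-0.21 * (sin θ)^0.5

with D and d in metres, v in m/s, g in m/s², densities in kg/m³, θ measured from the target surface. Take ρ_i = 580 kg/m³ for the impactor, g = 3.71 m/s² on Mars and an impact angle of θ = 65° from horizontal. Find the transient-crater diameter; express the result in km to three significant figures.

In SI units: v = 14400 m/s.
ρ_i^0.397 = 580^0.397 = 12.50
d^0.8 = 151^0.8 = 55.36
v^0.42 = 14400^0.42 = 55.78
g^-0.21 = 3.71^-0.21 = 0.7593
(sin 65°)^0.5 = 0.9063^0.5 = 0.9520
D = 0.053 × 12.50 × 55.36 × 55.78 × 0.7593 × 0.9520 = 1479 m
   = 1.479 km

D ≈ 1.48 km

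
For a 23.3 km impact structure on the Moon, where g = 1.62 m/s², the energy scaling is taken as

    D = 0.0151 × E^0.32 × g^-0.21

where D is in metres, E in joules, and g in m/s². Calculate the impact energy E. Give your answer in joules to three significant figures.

Rearranging: E = [D / (0.0151 · g^-0.21)]^(1/0.32).
D = 23300 m.
g^-0.21 = 1.62^-0.21 = 0.9037
D / (0.0151 × 0.9037) = 23300 / (0.01365) = 1.707 × 10^6
E = (1.707 × 10^6)^3.125 = 2.990 × 10^19 J

E ≈ 2.99 × 10^19 J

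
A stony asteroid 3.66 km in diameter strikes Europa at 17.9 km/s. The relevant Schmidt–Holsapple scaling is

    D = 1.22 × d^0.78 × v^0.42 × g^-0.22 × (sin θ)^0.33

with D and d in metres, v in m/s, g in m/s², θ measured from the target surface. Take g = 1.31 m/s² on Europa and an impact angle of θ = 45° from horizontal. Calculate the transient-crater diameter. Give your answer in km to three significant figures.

D ≈ 37.7 km

In SI units: d = 3660 m, v = 17900 m/s.
d^0.78 = 3660^0.78 = 601.9
v^0.42 = 17900^0.42 = 61.12
g^-0.22 = 1.31^-0.22 = 0.9423
(sin 45°)^0.33 = 0.7071^0.33 = 0.8919
D = 1.22 × 601.9 × 61.12 × 0.9423 × 0.8919 = 37720 m
   = 37.72 km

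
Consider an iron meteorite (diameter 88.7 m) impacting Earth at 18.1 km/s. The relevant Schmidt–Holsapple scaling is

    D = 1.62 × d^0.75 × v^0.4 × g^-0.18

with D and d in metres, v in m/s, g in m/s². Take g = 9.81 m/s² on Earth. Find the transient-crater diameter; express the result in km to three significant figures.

In SI units: v = 18100 m/s.
d^0.75 = 88.7^0.75 = 28.90
v^0.4 = 18100^0.4 = 50.47
g^-0.18 = 9.81^-0.18 = 0.6630
D = 1.62 × 28.90 × 50.47 × 0.6630 = 1567 m
   = 1.567 km

D ≈ 1.57 km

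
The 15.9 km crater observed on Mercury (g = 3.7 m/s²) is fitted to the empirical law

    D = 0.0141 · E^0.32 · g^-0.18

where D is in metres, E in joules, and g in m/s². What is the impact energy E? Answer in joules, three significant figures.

Rearranging: E = [D / (0.0141 · g^-0.18)]^(1/0.32).
D = 15900 m.
g^-0.18 = 3.7^-0.18 = 0.7902
D / (0.0141 × 0.7902) = 15900 / (0.01114) = 1.427 × 10^6
E = (1.427 × 10^6)^3.125 = 1.708 × 10^19 J

E ≈ 1.71 × 10^19 J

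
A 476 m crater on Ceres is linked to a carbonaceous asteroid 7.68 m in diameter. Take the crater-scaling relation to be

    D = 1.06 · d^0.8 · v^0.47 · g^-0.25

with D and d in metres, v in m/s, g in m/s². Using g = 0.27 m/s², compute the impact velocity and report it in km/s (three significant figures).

v ≈ 6.82 km/s

Rearranging for v: v = [D / (1.06 · 7.68^0.8 · 0.27^-0.25)]^(1/0.47).
7.68^0.8 = 5.108
0.27^-0.25 = 1.387
Denominator = 1.06 × 5.108 × 1.387 = 7.510
D / 7.510 = 476 / 7.510 = 63.38
v = 63.38^(1/0.47) = 63.38^2.1277 = 6824 m/s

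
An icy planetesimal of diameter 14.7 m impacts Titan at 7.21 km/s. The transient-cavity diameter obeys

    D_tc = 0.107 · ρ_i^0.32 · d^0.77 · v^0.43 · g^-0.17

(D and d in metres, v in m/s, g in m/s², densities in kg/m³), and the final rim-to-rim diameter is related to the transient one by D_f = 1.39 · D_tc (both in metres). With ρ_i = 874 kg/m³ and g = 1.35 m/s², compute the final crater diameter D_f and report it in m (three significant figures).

v = 7210 m/s.
ρ_i^0.32 = 874^0.32 = 8.735
d^0.77 = 14.7^0.77 = 7.922
v^0.43 = 7210^0.43 = 45.59
g^-0.17 = 1.35^-0.17 = 0.9503
D_tc = 0.107 × 8.735 × 7.922 × 45.59 × 0.9503 = 320.8 m
D_f = 1.39 × 320.8 = 445.9 m

D_f ≈ 446 m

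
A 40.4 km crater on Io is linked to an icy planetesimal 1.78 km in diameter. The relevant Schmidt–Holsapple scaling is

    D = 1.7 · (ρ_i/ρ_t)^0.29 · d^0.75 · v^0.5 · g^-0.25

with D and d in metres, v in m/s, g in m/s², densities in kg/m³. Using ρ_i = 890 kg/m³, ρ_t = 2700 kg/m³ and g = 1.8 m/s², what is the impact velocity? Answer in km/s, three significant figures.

v ≈ 19.2 km/s

Rearranging for v: v = [D / (1.7 · (890/2700)^0.29 · 1780^0.75 · 1.8^-0.25)]^(1/0.5).
D = 40400 m.
(890/2700)^0.29 = 0.7248
1780^0.75 = 274.0
1.8^-0.25 = 0.8633
Denominator = 1.7 × 0.7248 × 274.0 × 0.8633 = 291.5
D / 291.5 = 40400 / 291.5 = 138.6
v = 138.6^(1/0.5) = 138.6^2 = 19210 m/s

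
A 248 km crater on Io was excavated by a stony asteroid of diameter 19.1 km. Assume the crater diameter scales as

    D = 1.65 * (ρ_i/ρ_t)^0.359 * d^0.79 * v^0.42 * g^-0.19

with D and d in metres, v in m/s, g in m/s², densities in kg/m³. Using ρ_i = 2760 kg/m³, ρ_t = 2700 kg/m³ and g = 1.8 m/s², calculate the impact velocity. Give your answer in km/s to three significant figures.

Rearranging for v: v = [D / (1.65 · (2760/2700)^0.359 · 19100^0.79 · 1.8^-0.19)]^(1/0.42).
D = 248000 m.
(2760/2700)^0.359 = 1.008
19100^0.79 = 2410
1.8^-0.19 = 0.8943
Denominator = 1.65 × 1.008 × 2410 × 0.8943 = 3585
D / 3585 = 248000 / 3585 = 69.18
v = 69.18^(1/0.42) = 69.18^2.381 = 24043 m/s

v ≈ 24.0 km/s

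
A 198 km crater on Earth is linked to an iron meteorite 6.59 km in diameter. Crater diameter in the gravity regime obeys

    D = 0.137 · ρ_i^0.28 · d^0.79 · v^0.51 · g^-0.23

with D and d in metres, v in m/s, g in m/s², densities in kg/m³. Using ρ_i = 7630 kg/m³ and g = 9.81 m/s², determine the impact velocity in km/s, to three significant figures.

v ≈ 30.1 km/s

Rearranging for v: v = [D / (0.137 · 7630^0.28 · 6590^0.79 · 9.81^-0.23)]^(1/0.51).
D = 198000 m.
7630^0.28 = 12.22
6590^0.79 = 1040
9.81^-0.23 = 0.5914
Denominator = 0.137 × 12.22 × 1040 × 0.5914 = 1030
D / 1030 = 198000 / 1030 = 192.2
v = 192.2^(1/0.51) = 192.2^1.9608 = 30060 m/s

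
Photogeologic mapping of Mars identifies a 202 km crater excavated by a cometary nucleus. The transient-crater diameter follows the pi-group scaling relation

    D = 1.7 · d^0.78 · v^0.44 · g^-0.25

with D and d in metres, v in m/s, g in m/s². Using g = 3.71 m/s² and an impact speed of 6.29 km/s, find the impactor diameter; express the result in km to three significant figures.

d ≈ 35.2 km

Rearranging for d: d = [D / (1.7 · 6290^0.44 · 3.71^-0.25)]^(1/0.78).
D = 202000 m.
6290^0.44 = 46.93
3.71^-0.25 = 0.7205
Denominator = 1.7 × 46.93 × 0.7205 = 57.48
D / 57.48 = 202000 / 57.48 = 3514
d = 3514^(1/0.78) = 3514^1.2821 = 35162 m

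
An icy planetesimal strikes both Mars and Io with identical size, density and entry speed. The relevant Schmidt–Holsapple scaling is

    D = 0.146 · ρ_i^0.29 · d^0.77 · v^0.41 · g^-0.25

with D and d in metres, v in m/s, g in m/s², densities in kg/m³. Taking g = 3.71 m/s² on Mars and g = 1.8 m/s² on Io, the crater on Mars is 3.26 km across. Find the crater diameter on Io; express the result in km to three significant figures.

D ≈ 3.91 km

All impactor-dependent factors cancel in the ratio, leaving D_Io/D_Mars = (g_Io/g_Mars)^-0.25.
(1.8/3.71)^-0.25 = 0.4852^-0.25 = 1.198
D_Io = 1.198 × 3.26 km = 3.91 km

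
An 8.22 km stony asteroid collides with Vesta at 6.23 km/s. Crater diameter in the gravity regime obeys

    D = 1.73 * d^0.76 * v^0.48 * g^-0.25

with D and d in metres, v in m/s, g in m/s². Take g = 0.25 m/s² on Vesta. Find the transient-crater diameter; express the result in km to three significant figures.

D ≈ 153 km

In SI units: d = 8220 m, v = 6230 m/s.
d^0.76 = 8220^0.76 = 944.7
v^0.48 = 6230^0.48 = 66.28
g^-0.25 = 0.25^-0.25 = 1.414
D = 1.73 × 944.7 × 66.28 × 1.414 = 1.532 × 10^5 m
   = 153.2 km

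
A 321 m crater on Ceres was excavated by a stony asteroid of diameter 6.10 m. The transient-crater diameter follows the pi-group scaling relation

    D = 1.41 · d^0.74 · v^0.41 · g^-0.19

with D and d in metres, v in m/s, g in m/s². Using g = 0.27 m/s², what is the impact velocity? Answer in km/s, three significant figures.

Rearranging for v: v = [D / (1.41 · 6.1^0.74 · 0.27^-0.19)]^(1/0.41).
6.1^0.74 = 3.812
0.27^-0.19 = 1.282
Denominator = 1.41 × 3.812 × 1.282 = 6.891
D / 6.891 = 321 / 6.891 = 46.58
v = 46.58^(1/0.41) = 46.58^2.439 = 11715 m/s

v ≈ 11.7 km/s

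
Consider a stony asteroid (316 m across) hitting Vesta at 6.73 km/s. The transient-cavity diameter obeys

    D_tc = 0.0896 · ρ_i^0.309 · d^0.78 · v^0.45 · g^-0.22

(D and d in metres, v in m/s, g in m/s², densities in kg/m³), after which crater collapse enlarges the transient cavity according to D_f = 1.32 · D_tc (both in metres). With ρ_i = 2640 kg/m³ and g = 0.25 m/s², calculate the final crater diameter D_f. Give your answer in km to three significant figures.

v = 6730 m/s.
ρ_i^0.309 = 2640^0.309 = 11.41
d^0.78 = 316^0.78 = 89.08
v^0.45 = 6730^0.45 = 52.80
g^-0.22 = 0.25^-0.22 = 1.357
D_tc = 0.0896 × 11.41 × 89.08 × 52.80 × 1.357 = 6525 m
D_f = 1.32 × 6525 = 8613 m
     = 8.613 km

D_f ≈ 8.61 km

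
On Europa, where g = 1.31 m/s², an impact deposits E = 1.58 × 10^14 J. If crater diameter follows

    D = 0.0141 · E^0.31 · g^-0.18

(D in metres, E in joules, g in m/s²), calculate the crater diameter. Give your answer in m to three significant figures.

E^0.31 = (1.58 × 10^14)^0.31 = 2.521 × 10^4
g^-0.18 = 1.31^-0.18 = 0.9526
D = 0.0141 × 2.521 × 10^4 × 0.9526 = 338.6 m

D ≈ 339 m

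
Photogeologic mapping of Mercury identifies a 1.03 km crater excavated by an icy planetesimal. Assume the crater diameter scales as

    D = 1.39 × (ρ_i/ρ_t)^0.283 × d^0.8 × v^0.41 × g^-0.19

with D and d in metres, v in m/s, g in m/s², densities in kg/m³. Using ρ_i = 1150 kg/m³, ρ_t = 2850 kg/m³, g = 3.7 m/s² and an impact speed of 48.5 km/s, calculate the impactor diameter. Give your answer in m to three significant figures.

d ≈ 28.9 m

Rearranging for d: d = [D / (1.39 · (1150/2850)^0.283 · 48500^0.41 · 3.7^-0.19)]^(1/0.8).
D = 1030 m.
(1150/2850)^0.283 = 0.7735
48500^0.41 = 83.40
3.7^-0.19 = 0.7799
Denominator = 1.39 × 0.7735 × 83.40 × 0.7799 = 69.93
D / 69.93 = 1030 / 69.93 = 14.73
d = 14.73^(1/0.8) = 14.73^1.25 = 28.86 m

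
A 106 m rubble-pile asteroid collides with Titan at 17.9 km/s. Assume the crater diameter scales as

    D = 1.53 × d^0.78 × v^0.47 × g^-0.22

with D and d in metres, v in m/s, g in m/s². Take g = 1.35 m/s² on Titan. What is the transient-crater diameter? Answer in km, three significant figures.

D ≈ 5.43 km

In SI units: v = 17900 m/s.
d^0.78 = 106^0.78 = 38.00
v^0.47 = 17900^0.47 = 99.73
g^-0.22 = 1.35^-0.22 = 0.9361
D = 1.53 × 38.00 × 99.73 × 0.9361 = 5428 m
   = 5.428 km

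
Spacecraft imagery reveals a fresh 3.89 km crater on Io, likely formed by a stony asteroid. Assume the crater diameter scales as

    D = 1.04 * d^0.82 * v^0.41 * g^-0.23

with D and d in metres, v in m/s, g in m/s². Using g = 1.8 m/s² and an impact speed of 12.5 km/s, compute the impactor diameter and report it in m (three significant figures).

d ≈ 240 m

Rearranging for d: d = [D / (1.04 · 12500^0.41 · 1.8^-0.23)]^(1/0.82).
D = 3890 m.
12500^0.41 = 47.83
1.8^-0.23 = 0.8735
Denominator = 1.04 × 47.83 × 0.8735 = 43.45
D / 43.45 = 3890 / 43.45 = 89.53
d = 89.53^(1/0.82) = 89.53^1.2195 = 240.1 m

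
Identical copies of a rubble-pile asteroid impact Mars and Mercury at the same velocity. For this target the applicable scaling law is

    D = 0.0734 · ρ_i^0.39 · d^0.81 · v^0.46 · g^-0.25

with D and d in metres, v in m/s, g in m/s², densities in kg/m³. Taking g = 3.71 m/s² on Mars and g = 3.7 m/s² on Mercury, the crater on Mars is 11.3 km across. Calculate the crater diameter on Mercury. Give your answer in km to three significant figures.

D ≈ 11.3 km

All impactor-dependent factors cancel in the ratio, leaving D_Mercury/D_Mars = (g_Mercury/g_Mars)^-0.25.
(3.7/3.71)^-0.25 = 0.9973^-0.25 = 1.001
D_Mercury = 1.001 × 11.3 km = 11.3 km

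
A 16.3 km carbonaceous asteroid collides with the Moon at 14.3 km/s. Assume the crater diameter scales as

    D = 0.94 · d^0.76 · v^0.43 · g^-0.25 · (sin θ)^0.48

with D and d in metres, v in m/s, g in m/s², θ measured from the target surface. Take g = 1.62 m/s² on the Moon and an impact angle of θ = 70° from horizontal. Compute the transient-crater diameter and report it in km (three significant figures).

D ≈ 78.7 km

In SI units: d = 16300 m, v = 14300 m/s.
d^0.76 = 16300^0.76 = 1590
v^0.43 = 14300^0.43 = 61.21
g^-0.25 = 1.62^-0.25 = 0.8864
(sin 70°)^0.48 = 0.9397^0.48 = 0.9706
D = 0.94 × 1590 × 61.21 × 0.8864 × 0.9706 = 78708 m
   = 78.71 km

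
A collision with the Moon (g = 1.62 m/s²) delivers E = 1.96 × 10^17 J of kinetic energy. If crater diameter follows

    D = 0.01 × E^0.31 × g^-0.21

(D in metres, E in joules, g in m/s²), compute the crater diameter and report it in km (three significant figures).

D ≈ 2.07 km

E^0.31 = (1.96 × 10^17)^0.31 = 2.294 × 10^5
g^-0.21 = 1.62^-0.21 = 0.9037
D = 0.01 × 2.294 × 10^5 × 0.9037 = 2073 m
   = 2.073 km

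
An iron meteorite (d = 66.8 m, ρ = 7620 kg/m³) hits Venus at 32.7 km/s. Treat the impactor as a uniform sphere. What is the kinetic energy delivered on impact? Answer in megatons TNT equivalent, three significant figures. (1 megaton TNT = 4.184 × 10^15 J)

E ≈ 152 Mt TNT

v = 32700 m/s.
Mass m = (π/6) ρ d³ = (π/6) × 7620 × (66.8)³ = 1.189 × 10^9 kg
E = ½ m v² = 0.5 × 1.189 × 10^9 × (32700)² = 6.357 × 10^17 J
   = 6.357 × 10^17 / 4.184×10^15 = 151.9 Mt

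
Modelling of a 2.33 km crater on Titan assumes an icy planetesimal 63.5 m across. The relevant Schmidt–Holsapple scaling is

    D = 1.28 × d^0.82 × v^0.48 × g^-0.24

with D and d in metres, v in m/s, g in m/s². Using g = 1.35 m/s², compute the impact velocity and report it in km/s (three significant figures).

Rearranging for v: v = [D / (1.28 · 63.5^0.82 · 1.35^-0.24)]^(1/0.48).
D = 2330 m.
63.5^0.82 = 30.08
1.35^-0.24 = 0.9305
Denominator = 1.28 × 30.08 × 0.9305 = 35.83
D / 35.83 = 2330 / 35.83 = 65.03
v = 65.03^(1/0.48) = 65.03^2.0833 = 5988 m/s

v ≈ 5.99 km/s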